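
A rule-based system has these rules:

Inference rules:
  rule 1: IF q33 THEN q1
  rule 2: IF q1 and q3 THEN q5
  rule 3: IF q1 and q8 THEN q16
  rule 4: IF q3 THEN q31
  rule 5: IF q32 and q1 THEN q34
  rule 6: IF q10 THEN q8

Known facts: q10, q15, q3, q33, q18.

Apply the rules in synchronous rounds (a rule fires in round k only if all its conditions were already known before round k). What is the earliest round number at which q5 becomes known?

2

Round 1: rule 1 [IF q33 THEN q1]; rule 4 [IF q3 THEN q31]; rule 6 [IF q10 THEN q8]. Adds q1, q31, q8.
Round 2: rule 2 [IF q1 and q3 THEN q5]; rule 3 [IF q1 and q8 THEN q16]. Adds q5, q16.
q5 first appears in round 2.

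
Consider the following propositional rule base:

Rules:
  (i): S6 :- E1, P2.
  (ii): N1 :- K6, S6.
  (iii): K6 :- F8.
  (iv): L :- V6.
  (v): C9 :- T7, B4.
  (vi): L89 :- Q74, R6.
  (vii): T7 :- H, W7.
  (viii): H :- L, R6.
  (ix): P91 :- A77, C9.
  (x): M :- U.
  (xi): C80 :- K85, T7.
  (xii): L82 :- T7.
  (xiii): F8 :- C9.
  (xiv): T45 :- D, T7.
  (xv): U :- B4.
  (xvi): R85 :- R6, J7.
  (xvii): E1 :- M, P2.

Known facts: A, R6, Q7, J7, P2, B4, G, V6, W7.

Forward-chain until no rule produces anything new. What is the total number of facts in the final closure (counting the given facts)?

[1] (iv) [L :- V6.]; (xv) [U :- B4.]; (xvi) [R85 :- R6, J7.]. ⇒ new: L, U, R85.
[2] (viii) [H :- L, R6.]; (x) [M :- U.]. ⇒ new: H, M.
[3] (vii) [T7 :- H, W7.]; (xvii) [E1 :- M, P2.]. ⇒ new: T7, E1.
[4] (i) [S6 :- E1, P2.]; (v) [C9 :- T7, B4.]; (xii) [L82 :- T7.]. ⇒ new: S6, C9, L82.
[5] (xiii) [F8 :- C9.]. ⇒ new: F8.
[6] (iii) [K6 :- F8.]. ⇒ new: K6.
[7] (ii) [N1 :- K6, S6.]. ⇒ new: N1.
Closure: {A, B4, C9, E1, F8, G, H, J7, K6, L, L82, M, N1, P2, Q7, R6, R85, S6, T7, U, V6, W7} — 22 facts.

22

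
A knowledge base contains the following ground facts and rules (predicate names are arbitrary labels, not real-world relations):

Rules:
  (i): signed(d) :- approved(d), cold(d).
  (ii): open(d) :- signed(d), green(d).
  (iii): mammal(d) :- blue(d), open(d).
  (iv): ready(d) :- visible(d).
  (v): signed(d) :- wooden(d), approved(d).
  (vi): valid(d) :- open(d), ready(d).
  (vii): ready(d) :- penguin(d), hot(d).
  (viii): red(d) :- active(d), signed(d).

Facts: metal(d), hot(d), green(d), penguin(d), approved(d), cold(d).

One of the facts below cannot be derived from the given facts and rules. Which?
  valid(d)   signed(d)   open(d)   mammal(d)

[1] (i) [signed(d) :- approved(d), cold(d).]; (vii) [ready(d) :- penguin(d), hot(d).]. ⇒ new: signed(d), ready(d).
[2] (ii) [open(d) :- signed(d), green(d).]. ⇒ new: open(d).
[3] (vi) [valid(d) :- open(d), ready(d).]. ⇒ new: valid(d).
Derived: open(d) (round 2), valid(d) (round 3), signed(d) (round 1). mammal(d) never appears in any round.

mammal(d)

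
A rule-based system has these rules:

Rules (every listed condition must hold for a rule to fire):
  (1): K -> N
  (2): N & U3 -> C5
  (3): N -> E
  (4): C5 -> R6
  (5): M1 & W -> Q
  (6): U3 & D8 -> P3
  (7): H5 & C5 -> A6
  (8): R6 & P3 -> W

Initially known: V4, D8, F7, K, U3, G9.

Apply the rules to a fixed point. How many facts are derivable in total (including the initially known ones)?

Round 1: (1) [K -> N]; (6) [U3 & D8 -> P3]. New: N, P3.
Round 2: (2) [N & U3 -> C5]; (3) [N -> E]. New: C5, E.
Round 3: (4) [C5 -> R6]. New: R6.
Round 4: (8) [R6 & P3 -> W]. New: W.
Closure: {C5, D8, E, F7, G9, K, N, P3, R6, U3, V4, W} — 12 facts.

12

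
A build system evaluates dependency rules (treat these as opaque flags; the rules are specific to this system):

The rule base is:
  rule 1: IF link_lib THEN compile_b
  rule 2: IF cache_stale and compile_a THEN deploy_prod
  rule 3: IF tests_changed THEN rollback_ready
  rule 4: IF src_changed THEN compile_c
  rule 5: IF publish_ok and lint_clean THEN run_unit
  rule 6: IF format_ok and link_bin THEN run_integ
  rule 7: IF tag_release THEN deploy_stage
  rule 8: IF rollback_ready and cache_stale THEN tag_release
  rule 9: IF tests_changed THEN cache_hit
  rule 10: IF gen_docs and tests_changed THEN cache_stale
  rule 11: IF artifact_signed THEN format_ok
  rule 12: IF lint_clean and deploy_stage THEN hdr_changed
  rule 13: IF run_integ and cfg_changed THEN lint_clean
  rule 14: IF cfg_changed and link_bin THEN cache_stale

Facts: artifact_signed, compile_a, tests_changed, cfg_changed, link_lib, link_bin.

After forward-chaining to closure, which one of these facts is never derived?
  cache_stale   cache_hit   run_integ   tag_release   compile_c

Round 1 fires rule 1, rule 3, rule 9, rule 11, rule 14, giving compile_b, rollback_ready, cache_hit, format_ok, cache_stale.
Round 2 fires rule 2, rule 6, rule 8, giving deploy_prod, run_integ, tag_release.
Round 3 fires rule 7, rule 13, giving deploy_stage, lint_clean.
Round 4 fires rule 12, giving hdr_changed.
Derived: cache_hit (round 1), run_integ (round 2), tag_release (round 2), cache_stale (round 1). compile_c never appears in any round.

compile_c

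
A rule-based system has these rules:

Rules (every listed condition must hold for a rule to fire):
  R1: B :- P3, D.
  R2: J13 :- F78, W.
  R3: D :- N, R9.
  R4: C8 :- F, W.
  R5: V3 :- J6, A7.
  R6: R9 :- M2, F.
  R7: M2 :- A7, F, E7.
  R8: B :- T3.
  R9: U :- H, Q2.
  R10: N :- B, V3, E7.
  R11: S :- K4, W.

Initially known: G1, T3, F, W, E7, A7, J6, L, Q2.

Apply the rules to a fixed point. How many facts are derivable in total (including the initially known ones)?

16

Round 1 fires R4, R5, R7, R8, giving C8, V3, M2, B.
Round 2 fires R6, R10, giving R9, N.
Round 3 fires R3, giving D.
Closure: {A7, B, C8, D, E7, F, G1, J6, L, M2, N, Q2, R9, T3, V3, W} — 16 facts.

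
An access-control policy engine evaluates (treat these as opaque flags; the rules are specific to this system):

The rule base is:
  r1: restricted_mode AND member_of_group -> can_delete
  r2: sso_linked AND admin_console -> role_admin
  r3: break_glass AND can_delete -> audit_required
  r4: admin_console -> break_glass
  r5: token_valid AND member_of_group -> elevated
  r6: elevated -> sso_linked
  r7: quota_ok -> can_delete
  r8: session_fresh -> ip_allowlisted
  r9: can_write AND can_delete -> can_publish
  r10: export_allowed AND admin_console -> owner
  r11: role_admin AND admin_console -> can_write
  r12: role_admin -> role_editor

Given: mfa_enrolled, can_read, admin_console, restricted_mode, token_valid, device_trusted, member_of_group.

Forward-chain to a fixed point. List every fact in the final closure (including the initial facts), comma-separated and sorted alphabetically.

Round 1 — r1, r4, r5, derive can_delete, break_glass, elevated.
Round 2 — r3, r6, derive audit_required, sso_linked.
Round 3 — r2, derive role_admin.
Round 4 — r11, r12, derive can_write, role_editor.
Round 5 — r9, derive can_publish.

admin_console, audit_required, break_glass, can_delete, can_publish, can_read, can_write, device_trusted, elevated, member_of_group, mfa_enrolled, restricted_mode, role_admin, role_editor, sso_linked, token_valid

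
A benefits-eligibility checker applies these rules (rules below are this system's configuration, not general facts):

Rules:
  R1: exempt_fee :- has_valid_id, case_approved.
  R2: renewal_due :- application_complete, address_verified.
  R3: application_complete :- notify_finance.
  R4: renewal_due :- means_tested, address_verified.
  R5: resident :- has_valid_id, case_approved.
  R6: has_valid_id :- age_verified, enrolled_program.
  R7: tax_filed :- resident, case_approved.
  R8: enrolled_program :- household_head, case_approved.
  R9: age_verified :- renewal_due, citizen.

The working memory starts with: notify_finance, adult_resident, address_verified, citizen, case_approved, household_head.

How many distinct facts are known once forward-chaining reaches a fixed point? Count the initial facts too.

Round 1: R3 [application_complete :- notify_finance.]; R8 [enrolled_program :- household_head, case_approved.]. Adds application_complete, enrolled_program.
Round 2: R2 [renewal_due :- application_complete, address_verified.]. Adds renewal_due.
Round 3: R9 [age_verified :- renewal_due, citizen.]. Adds age_verified.
Round 4: R6 [has_valid_id :- age_verified, enrolled_program.]. Adds has_valid_id.
Round 5: R1 [exempt_fee :- has_valid_id, case_approved.]; R5 [resident :- has_valid_id, case_approved.]. Adds exempt_fee, resident.
Round 6: R7 [tax_filed :- resident, case_approved.]. Adds tax_filed.
Closure: {address_verified, adult_resident, age_verified, application_complete, case_approved, citizen, enrolled_program, exempt_fee, has_valid_id, household_head, notify_finance, renewal_due, resident, tax_filed} — 14 facts.

14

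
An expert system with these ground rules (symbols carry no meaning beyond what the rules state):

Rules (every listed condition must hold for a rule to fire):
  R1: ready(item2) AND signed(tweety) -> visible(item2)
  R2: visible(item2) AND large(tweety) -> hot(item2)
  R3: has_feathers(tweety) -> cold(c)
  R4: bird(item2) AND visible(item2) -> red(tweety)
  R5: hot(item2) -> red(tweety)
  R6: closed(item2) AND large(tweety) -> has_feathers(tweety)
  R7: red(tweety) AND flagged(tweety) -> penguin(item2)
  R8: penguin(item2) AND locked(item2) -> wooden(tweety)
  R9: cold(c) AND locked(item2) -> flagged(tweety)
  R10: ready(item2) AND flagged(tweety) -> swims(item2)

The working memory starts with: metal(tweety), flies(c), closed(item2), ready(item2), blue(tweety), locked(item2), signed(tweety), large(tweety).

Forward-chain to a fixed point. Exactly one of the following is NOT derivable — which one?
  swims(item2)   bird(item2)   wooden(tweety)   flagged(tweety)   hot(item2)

bird(item2)

[1] R1 [ready(item2) AND signed(tweety) -> visible(item2)]; R6 [closed(item2) AND large(tweety) -> has_feathers(tweety)]. ⇒ new: visible(item2), has_feathers(tweety).
[2] R2 [visible(item2) AND large(tweety) -> hot(item2)]; R3 [has_feathers(tweety) -> cold(c)]. ⇒ new: hot(item2), cold(c).
[3] R5 [hot(item2) -> red(tweety)]; R9 [cold(c) AND locked(item2) -> flagged(tweety)]. ⇒ new: red(tweety), flagged(tweety).
[4] R7 [red(tweety) AND flagged(tweety) -> penguin(item2)]; R10 [ready(item2) AND flagged(tweety) -> swims(item2)]. ⇒ new: penguin(item2), swims(item2).
[5] R8 [penguin(item2) AND locked(item2) -> wooden(tweety)]. ⇒ new: wooden(tweety).
Derived: flagged(tweety) (round 3), wooden(tweety) (round 5), swims(item2) (round 4), hot(item2) (round 2). bird(item2) never appears in any round.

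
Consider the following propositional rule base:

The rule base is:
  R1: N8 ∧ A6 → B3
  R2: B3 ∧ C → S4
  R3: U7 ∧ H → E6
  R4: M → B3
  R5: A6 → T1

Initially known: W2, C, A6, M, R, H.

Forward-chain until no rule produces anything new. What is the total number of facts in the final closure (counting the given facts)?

Round 1 — R4, R5, derive B3, T1.
Round 2 — R2, derive S4.
Closure: {A6, B3, C, H, M, R, S4, T1, W2} — 9 facts.

9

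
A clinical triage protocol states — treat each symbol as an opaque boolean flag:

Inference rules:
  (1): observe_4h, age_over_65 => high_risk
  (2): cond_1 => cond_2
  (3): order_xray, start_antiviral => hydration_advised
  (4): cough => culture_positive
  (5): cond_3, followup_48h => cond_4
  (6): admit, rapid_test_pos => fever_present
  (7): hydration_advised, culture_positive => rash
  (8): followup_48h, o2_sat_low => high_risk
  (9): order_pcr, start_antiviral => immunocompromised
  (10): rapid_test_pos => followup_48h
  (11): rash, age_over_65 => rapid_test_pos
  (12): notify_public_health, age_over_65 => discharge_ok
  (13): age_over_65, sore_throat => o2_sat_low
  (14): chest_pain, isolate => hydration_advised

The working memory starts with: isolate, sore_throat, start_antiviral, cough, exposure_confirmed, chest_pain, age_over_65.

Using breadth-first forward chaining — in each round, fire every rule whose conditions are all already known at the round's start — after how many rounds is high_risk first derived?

Round 1: (4) [cough => culture_positive]; (13) [age_over_65, sore_throat => o2_sat_low]; (14) [chest_pain, isolate => hydration_advised]. Adds culture_positive, o2_sat_low, hydration_advised.
Round 2: (7) [hydration_advised, culture_positive => rash]. Adds rash.
Round 3: (11) [rash, age_over_65 => rapid_test_pos]. Adds rapid_test_pos.
Round 4: (10) [rapid_test_pos => followup_48h]. Adds followup_48h.
Round 5: (8) [followup_48h, o2_sat_low => high_risk]. Adds high_risk.
high_risk first appears in round 5.

5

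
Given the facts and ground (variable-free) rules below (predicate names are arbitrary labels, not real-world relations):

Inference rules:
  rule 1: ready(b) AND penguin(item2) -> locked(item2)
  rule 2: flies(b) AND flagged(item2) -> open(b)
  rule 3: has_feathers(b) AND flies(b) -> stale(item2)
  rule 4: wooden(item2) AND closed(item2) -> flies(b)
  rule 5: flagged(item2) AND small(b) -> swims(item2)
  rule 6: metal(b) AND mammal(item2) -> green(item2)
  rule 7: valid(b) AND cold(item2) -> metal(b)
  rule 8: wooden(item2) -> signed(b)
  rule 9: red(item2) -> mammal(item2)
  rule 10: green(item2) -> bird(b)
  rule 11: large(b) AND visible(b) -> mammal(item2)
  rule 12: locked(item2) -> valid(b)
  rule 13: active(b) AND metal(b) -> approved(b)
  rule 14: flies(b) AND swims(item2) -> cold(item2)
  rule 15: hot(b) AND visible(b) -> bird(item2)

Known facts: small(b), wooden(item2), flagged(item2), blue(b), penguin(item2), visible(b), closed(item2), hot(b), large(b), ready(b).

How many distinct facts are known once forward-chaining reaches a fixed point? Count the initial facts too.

Round 1 fires rule 1, rule 4, rule 5, rule 8, rule 11, rule 15, giving locked(item2), flies(b), swims(item2), signed(b), mammal(item2), bird(item2).
Round 2 fires rule 2, rule 12, rule 14, giving open(b), valid(b), cold(item2).
Round 3 fires rule 7, giving metal(b).
Round 4 fires rule 6, giving green(item2).
Round 5 fires rule 10, giving bird(b).
Closure: {bird(b), bird(item2), blue(b), closed(item2), cold(item2), flagged(item2), flies(b), green(item2), hot(b), large(b), locked(item2), mammal(item2), metal(b), open(b), penguin(item2), ready(b), signed(b), small(b), swims(item2), valid(b), visible(b), wooden(item2)} — 22 facts.

22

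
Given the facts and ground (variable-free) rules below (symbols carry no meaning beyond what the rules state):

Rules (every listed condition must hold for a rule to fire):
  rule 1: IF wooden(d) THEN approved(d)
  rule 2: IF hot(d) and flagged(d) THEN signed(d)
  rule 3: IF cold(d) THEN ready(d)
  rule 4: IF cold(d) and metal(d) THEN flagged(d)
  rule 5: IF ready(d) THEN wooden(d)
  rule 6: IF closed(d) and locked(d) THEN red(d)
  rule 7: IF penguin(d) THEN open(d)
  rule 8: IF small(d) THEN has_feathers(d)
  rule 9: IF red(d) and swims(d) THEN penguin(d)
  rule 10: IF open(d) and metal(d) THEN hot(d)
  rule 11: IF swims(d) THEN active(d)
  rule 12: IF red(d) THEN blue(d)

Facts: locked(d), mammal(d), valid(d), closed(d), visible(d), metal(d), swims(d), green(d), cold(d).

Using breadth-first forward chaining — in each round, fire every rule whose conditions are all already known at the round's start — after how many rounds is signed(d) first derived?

Round 1 fires rule 3, rule 4, rule 6, rule 11, giving ready(d), flagged(d), red(d), active(d).
Round 2 fires rule 5, rule 9, rule 12, giving wooden(d), penguin(d), blue(d).
Round 3 fires rule 1, rule 7, giving approved(d), open(d).
Round 4 fires rule 10, giving hot(d).
Round 5 fires rule 2, giving signed(d).
signed(d) first appears in round 5.

5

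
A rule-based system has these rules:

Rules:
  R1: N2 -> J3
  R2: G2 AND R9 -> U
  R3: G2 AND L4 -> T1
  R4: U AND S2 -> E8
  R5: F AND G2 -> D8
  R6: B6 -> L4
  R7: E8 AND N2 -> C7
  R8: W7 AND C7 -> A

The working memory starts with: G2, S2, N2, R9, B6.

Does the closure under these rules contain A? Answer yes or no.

no

Round 1: R1 [N2 -> J3]; R2 [G2 AND R9 -> U]; R6 [B6 -> L4]. Adds J3, U, L4.
Round 2: R3 [G2 AND L4 -> T1]; R4 [U AND S2 -> E8]. Adds T1, E8.
Round 3: R7 [E8 AND N2 -> C7]. Adds C7.
Fixed point reached. A is concluded only by R8; R8 needs W7 (never derived).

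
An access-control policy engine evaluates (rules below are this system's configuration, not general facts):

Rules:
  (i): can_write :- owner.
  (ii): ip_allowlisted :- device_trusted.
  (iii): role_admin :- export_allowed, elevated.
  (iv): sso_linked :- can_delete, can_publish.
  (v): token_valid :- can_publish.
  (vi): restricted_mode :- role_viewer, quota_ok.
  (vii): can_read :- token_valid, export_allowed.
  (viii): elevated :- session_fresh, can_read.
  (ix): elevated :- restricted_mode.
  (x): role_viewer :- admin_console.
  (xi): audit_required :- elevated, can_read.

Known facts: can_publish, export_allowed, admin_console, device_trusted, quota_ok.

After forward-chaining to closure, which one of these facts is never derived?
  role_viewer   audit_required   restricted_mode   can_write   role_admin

can_write

Round 1: (ii) [ip_allowlisted :- device_trusted.]; (v) [token_valid :- can_publish.]; (x) [role_viewer :- admin_console.]. Adds ip_allowlisted, token_valid, role_viewer.
Round 2: (vi) [restricted_mode :- role_viewer, quota_ok.]; (vii) [can_read :- token_valid, export_allowed.]. Adds restricted_mode, can_read.
Round 3: (ix) [elevated :- restricted_mode.]. Adds elevated.
Round 4: (iii) [role_admin :- export_allowed, elevated.]; (xi) [audit_required :- elevated, can_read.]. Adds role_admin, audit_required.
Derived: role_viewer (round 1), audit_required (round 4), role_admin (round 4), restricted_mode (round 2). can_write never appears in any round.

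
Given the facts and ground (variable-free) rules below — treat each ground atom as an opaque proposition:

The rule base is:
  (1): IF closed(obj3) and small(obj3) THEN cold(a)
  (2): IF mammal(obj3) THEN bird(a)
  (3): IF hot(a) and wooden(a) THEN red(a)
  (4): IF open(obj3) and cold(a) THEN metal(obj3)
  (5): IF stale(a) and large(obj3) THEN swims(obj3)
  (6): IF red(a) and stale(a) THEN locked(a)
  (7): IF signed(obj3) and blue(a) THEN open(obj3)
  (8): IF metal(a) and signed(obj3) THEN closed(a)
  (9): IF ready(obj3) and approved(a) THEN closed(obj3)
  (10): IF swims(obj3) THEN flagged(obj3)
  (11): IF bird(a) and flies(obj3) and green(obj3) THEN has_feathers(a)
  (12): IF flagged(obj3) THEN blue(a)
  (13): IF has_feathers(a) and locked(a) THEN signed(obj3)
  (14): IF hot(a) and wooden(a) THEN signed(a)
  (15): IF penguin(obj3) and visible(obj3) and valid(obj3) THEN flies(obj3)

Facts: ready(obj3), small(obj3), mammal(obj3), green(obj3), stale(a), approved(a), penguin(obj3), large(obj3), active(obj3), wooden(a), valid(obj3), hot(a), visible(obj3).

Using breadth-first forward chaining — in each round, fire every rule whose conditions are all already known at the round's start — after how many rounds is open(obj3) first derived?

4

Round 1: (2) [IF mammal(obj3) THEN bird(a)]; (3) [IF hot(a) and wooden(a) THEN red(a)]; (5) [IF stale(a) and large(obj3) THEN swims(obj3)]; (9) [IF ready(obj3) and approved(a) THEN closed(obj3)]; (14) [IF hot(a) and wooden(a) THEN signed(a)]; (15) [IF penguin(obj3) and visible(obj3) and valid(obj3) THEN flies(obj3)]. New: bird(a), red(a), swims(obj3), closed(obj3), signed(a), flies(obj3).
Round 2: (1) [IF closed(obj3) and small(obj3) THEN cold(a)]; (6) [IF red(a) and stale(a) THEN locked(a)]; (10) [IF swims(obj3) THEN flagged(obj3)]; (11) [IF bird(a) and flies(obj3) and green(obj3) THEN has_feathers(a)]. New: cold(a), locked(a), flagged(obj3), has_feathers(a).
Round 3: (12) [IF flagged(obj3) THEN blue(a)]; (13) [IF has_feathers(a) and locked(a) THEN signed(obj3)]. New: blue(a), signed(obj3).
Round 4: (7) [IF signed(obj3) and blue(a) THEN open(obj3)]. New: open(obj3).
open(obj3) first appears in round 4.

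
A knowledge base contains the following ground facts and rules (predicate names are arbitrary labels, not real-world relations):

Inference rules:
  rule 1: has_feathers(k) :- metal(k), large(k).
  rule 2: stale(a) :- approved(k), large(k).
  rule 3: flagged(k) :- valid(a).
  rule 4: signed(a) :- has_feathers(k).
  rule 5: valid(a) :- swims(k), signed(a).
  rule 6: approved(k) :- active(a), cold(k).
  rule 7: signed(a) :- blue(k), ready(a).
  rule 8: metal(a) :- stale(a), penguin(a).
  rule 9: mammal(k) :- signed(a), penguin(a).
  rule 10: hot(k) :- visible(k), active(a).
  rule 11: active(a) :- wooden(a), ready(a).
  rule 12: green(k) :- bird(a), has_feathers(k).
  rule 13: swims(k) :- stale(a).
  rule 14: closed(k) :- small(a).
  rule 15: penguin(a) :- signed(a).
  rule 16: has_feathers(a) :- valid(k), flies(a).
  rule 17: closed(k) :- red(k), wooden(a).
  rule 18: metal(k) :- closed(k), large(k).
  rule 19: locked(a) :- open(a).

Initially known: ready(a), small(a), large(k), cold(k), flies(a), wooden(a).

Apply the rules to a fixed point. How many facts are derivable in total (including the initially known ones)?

Round 1 fires rule 11, rule 14, giving active(a), closed(k).
Round 2 fires rule 6, rule 18, giving approved(k), metal(k).
Round 3 fires rule 1, rule 2, giving has_feathers(k), stale(a).
Round 4 fires rule 4, rule 13, giving signed(a), swims(k).
Round 5 fires rule 5, rule 15, giving valid(a), penguin(a).
Round 6 fires rule 3, rule 8, rule 9, giving flagged(k), metal(a), mammal(k).
Closure: {active(a), approved(k), closed(k), cold(k), flagged(k), flies(a), has_feathers(k), large(k), mammal(k), metal(a), metal(k), penguin(a), ready(a), signed(a), small(a), stale(a), swims(k), valid(a), wooden(a)} — 19 facts.

19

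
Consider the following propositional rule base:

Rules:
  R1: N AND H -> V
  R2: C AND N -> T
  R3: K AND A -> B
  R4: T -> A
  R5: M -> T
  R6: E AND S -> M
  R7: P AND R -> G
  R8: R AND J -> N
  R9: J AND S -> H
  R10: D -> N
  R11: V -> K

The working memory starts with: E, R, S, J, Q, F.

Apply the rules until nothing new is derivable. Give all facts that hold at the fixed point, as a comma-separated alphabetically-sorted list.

A, B, E, F, H, J, K, M, N, Q, R, S, T, V

[1] R6 [E AND S -> M]; R8 [R AND J -> N]; R9 [J AND S -> H]. ⇒ new: M, N, H.
[2] R1 [N AND H -> V]; R5 [M -> T]. ⇒ new: V, T.
[3] R4 [T -> A]; R11 [V -> K]. ⇒ new: A, K.
[4] R3 [K AND A -> B]. ⇒ new: B.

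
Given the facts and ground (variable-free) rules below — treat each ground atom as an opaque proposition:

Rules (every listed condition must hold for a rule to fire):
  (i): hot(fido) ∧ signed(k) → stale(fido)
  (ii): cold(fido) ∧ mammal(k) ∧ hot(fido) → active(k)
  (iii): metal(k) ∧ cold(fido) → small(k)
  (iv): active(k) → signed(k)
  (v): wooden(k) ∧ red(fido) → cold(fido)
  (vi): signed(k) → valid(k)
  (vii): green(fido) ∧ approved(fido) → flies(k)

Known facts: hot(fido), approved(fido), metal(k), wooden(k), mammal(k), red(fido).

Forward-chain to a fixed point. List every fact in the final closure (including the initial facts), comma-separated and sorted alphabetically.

active(k), approved(fido), cold(fido), hot(fido), mammal(k), metal(k), red(fido), signed(k), small(k), stale(fido), valid(k), wooden(k)

Round 1 fires (v), giving cold(fido).
Round 2 fires (ii), (iii), giving active(k), small(k).
Round 3 fires (iv), giving signed(k).
Round 4 fires (i), (vi), giving stale(fido), valid(k).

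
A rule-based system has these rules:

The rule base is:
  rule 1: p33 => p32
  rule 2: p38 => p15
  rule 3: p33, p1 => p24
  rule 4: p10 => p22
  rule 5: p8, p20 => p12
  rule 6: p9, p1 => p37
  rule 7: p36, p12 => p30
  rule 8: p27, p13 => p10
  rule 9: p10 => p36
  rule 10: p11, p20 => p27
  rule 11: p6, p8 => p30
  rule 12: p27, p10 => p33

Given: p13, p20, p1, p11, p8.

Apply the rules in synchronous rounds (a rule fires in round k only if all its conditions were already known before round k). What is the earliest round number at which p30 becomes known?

4

Round 1: rule 5 [p8, p20 => p12]; rule 10 [p11, p20 => p27]. New: p12, p27.
Round 2: rule 8 [p27, p13 => p10]. New: p10.
Round 3: rule 4 [p10 => p22]; rule 9 [p10 => p36]; rule 12 [p27, p10 => p33]. New: p22, p36, p33.
Round 4: rule 1 [p33 => p32]; rule 3 [p33, p1 => p24]; rule 7 [p36, p12 => p30]. New: p32, p24, p30.
p30 first appears in round 4.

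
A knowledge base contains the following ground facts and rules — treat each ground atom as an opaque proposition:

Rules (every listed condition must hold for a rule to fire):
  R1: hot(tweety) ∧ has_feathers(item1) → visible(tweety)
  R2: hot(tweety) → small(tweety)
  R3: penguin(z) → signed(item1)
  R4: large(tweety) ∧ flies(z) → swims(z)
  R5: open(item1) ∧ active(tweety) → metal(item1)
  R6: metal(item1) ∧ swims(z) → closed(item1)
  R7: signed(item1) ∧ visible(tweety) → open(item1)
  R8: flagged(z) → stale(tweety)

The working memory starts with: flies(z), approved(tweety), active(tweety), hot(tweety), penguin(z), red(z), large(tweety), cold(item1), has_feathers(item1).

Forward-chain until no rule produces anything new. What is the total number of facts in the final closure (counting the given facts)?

Round 1: R1 [hot(tweety) ∧ has_feathers(item1) → visible(tweety)]; R2 [hot(tweety) → small(tweety)]; R3 [penguin(z) → signed(item1)]; R4 [large(tweety) ∧ flies(z) → swims(z)]. Adds visible(tweety), small(tweety), signed(item1), swims(z).
Round 2: R7 [signed(item1) ∧ visible(tweety) → open(item1)]. Adds open(item1).
Round 3: R5 [open(item1) ∧ active(tweety) → metal(item1)]. Adds metal(item1).
Round 4: R6 [metal(item1) ∧ swims(z) → closed(item1)]. Adds closed(item1).
Closure: {active(tweety), approved(tweety), closed(item1), cold(item1), flies(z), has_feathers(item1), hot(tweety), large(tweety), metal(item1), open(item1), penguin(z), red(z), signed(item1), small(tweety), swims(z), visible(tweety)} — 16 facts.

16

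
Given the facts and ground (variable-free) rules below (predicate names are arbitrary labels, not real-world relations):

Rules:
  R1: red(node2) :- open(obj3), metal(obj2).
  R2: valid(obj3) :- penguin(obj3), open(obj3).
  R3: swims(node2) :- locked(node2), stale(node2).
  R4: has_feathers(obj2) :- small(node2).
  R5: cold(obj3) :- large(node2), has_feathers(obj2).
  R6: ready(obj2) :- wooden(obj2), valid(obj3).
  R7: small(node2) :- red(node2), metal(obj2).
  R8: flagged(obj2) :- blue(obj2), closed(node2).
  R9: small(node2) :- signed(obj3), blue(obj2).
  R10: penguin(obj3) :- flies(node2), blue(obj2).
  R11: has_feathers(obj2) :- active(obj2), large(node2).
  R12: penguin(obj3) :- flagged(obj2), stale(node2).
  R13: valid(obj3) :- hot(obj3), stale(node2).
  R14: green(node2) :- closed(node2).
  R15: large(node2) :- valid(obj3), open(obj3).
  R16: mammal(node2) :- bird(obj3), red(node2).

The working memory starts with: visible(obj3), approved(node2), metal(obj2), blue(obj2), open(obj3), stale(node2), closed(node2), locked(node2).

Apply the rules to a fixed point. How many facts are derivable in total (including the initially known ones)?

18

Round 1: R1 [red(node2) :- open(obj3), metal(obj2).]; R3 [swims(node2) :- locked(node2), stale(node2).]; R8 [flagged(obj2) :- blue(obj2), closed(node2).]; R14 [green(node2) :- closed(node2).]. Adds red(node2), swims(node2), flagged(obj2), green(node2).
Round 2: R7 [small(node2) :- red(node2), metal(obj2).]; R12 [penguin(obj3) :- flagged(obj2), stale(node2).]. Adds small(node2), penguin(obj3).
Round 3: R2 [valid(obj3) :- penguin(obj3), open(obj3).]; R4 [has_feathers(obj2) :- small(node2).]. Adds valid(obj3), has_feathers(obj2).
Round 4: R15 [large(node2) :- valid(obj3), open(obj3).]. Adds large(node2).
Round 5: R5 [cold(obj3) :- large(node2), has_feathers(obj2).]. Adds cold(obj3).
Closure: {approved(node2), blue(obj2), closed(node2), cold(obj3), flagged(obj2), green(node2), has_feathers(obj2), large(node2), locked(node2), metal(obj2), open(obj3), penguin(obj3), red(node2), small(node2), stale(node2), swims(node2), valid(obj3), visible(obj3)} — 18 facts.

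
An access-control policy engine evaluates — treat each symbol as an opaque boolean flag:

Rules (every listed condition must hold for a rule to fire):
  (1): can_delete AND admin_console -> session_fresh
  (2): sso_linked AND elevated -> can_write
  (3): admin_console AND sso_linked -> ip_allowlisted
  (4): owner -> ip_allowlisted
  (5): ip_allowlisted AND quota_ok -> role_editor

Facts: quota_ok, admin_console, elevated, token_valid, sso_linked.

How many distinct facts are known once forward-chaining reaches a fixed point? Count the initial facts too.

8

Round 1: (2) [sso_linked AND elevated -> can_write]; (3) [admin_console AND sso_linked -> ip_allowlisted]. New: can_write, ip_allowlisted.
Round 2: (5) [ip_allowlisted AND quota_ok -> role_editor]. New: role_editor.
Closure: {admin_console, can_write, elevated, ip_allowlisted, quota_ok, role_editor, sso_linked, token_valid} — 8 facts.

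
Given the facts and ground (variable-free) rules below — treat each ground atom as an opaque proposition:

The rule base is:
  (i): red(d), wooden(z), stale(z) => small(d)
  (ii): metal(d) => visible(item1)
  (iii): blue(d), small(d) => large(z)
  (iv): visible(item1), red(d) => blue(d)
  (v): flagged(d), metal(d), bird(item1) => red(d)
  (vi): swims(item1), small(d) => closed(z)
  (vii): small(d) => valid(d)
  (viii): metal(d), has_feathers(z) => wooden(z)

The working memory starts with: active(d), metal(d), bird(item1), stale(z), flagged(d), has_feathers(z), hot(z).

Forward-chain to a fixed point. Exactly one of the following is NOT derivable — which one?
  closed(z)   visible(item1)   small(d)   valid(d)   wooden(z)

Round 1: (ii) [metal(d) => visible(item1)]; (v) [flagged(d), metal(d), bird(item1) => red(d)]; (viii) [metal(d), has_feathers(z) => wooden(z)]. Adds visible(item1), red(d), wooden(z).
Round 2: (i) [red(d), wooden(z), stale(z) => small(d)]; (iv) [visible(item1), red(d) => blue(d)]. Adds small(d), blue(d).
Round 3: (iii) [blue(d), small(d) => large(z)]; (vii) [small(d) => valid(d)]. Adds large(z), valid(d).
Derived: valid(d) (round 3), small(d) (round 2), wooden(z) (round 1), visible(item1) (round 1). closed(z) never appears in any round.

closed(z)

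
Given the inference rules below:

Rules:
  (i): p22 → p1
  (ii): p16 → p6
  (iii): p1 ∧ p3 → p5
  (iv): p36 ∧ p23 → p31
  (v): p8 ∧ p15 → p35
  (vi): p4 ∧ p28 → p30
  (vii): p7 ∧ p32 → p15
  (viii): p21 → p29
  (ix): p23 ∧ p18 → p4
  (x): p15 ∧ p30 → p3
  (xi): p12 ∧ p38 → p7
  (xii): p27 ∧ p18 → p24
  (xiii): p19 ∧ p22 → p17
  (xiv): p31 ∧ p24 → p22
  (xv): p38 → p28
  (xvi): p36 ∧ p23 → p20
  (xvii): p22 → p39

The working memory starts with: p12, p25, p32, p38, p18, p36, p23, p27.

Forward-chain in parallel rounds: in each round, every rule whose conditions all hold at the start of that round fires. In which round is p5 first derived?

Round 1 fires (iv), (ix), (xi), (xii), (xv), (xvi), giving p31, p4, p7, p24, p28, p20.
Round 2 fires (vi), (vii), (xiv), giving p30, p15, p22.
Round 3 fires (i), (x), (xvii), giving p1, p3, p39.
Round 4 fires (iii), giving p5.
p5 first appears in round 4.

4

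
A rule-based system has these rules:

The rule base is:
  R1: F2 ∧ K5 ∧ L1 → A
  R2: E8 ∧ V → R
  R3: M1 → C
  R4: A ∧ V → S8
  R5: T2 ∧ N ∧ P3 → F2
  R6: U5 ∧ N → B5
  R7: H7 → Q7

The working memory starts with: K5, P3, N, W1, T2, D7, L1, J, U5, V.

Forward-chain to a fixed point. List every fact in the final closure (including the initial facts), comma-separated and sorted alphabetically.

[1] R5 [T2 ∧ N ∧ P3 → F2]; R6 [U5 ∧ N → B5]. ⇒ new: F2, B5.
[2] R1 [F2 ∧ K5 ∧ L1 → A]. ⇒ new: A.
[3] R4 [A ∧ V → S8]. ⇒ new: S8.

A, B5, D7, F2, J, K5, L1, N, P3, S8, T2, U5, V, W1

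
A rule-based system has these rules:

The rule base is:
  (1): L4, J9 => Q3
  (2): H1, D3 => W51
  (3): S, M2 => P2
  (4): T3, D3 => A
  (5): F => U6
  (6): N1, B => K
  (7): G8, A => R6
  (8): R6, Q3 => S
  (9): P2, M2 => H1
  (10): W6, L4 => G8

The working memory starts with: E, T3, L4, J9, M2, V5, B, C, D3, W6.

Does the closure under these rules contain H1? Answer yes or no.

Round 1 — (1), (4), (10), derive Q3, A, G8.
Round 2 — (7), derive R6.
Round 3 — (8), derive S.
Round 4 — (3), derive P2.
Round 5 — (9), derive H1.
Round 6 — (2), derive W51.
H1 appears in round 5, so it is derivable.

yes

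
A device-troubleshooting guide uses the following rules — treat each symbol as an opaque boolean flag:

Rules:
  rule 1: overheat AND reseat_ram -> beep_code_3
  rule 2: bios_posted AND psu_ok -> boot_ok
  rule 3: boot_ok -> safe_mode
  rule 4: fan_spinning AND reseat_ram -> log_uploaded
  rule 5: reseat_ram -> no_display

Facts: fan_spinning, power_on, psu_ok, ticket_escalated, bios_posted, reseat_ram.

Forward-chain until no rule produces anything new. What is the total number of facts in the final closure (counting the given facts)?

Round 1: rule 2 [bios_posted AND psu_ok -> boot_ok]; rule 4 [fan_spinning AND reseat_ram -> log_uploaded]; rule 5 [reseat_ram -> no_display]. Adds boot_ok, log_uploaded, no_display.
Round 2: rule 3 [boot_ok -> safe_mode]. Adds safe_mode.
Closure: {bios_posted, boot_ok, fan_spinning, log_uploaded, no_display, power_on, psu_ok, reseat_ram, safe_mode, ticket_escalated} — 10 facts.

10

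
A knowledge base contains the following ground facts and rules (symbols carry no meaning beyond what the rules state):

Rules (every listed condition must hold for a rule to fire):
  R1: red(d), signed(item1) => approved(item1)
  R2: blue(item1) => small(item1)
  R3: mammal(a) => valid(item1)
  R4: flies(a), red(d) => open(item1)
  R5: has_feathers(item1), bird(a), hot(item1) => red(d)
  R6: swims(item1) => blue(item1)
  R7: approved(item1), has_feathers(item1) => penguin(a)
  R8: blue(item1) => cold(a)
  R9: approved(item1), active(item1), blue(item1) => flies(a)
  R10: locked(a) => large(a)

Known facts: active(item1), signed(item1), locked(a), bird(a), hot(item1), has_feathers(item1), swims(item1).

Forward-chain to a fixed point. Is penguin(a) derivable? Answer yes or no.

Round 1 — R5, R6, R10, derive red(d), blue(item1), large(a).
Round 2 — R1, R2, R8, derive approved(item1), small(item1), cold(a).
Round 3 — R7, R9, derive penguin(a), flies(a).
Round 4 — R4, derive open(item1).
penguin(a) appears in round 3, so it is derivable.

yes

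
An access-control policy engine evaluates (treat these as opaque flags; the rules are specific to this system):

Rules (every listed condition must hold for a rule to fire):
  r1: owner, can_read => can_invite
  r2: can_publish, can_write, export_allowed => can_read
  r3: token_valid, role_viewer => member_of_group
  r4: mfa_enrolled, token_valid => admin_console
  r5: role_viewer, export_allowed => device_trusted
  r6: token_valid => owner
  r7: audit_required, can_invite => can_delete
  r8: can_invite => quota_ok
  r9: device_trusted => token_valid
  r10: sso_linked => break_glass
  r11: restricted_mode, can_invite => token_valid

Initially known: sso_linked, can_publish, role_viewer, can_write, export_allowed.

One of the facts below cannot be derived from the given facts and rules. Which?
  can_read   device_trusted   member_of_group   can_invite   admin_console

admin_console

Round 1 fires r2, r5, r10, giving can_read, device_trusted, break_glass.
Round 2 fires r9, giving token_valid.
Round 3 fires r3, r6, giving member_of_group, owner.
Round 4 fires r1, giving can_invite.
Round 5 fires r8, giving quota_ok.
Derived: member_of_group (round 3), can_read (round 1), device_trusted (round 1), can_invite (round 4). admin_console never appears in any round.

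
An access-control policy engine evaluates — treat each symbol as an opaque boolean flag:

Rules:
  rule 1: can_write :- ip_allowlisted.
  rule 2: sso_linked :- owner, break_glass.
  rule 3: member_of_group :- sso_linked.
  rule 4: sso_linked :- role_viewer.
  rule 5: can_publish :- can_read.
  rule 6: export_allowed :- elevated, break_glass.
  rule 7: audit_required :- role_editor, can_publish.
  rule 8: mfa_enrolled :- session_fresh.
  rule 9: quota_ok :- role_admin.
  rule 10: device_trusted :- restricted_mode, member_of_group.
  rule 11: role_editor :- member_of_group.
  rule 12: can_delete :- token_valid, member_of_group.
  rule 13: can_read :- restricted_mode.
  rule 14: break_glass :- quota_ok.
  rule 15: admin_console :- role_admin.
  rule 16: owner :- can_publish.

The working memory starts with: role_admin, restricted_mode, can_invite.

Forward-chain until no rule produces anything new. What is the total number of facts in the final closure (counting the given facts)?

14

Round 1 — rule 9, rule 13, rule 15, derive quota_ok, can_read, admin_console.
Round 2 — rule 5, rule 14, derive can_publish, break_glass.
Round 3 — rule 16, derive owner.
Round 4 — rule 2, derive sso_linked.
Round 5 — rule 3, derive member_of_group.
Round 6 — rule 10, rule 11, derive device_trusted, role_editor.
Round 7 — rule 7, derive audit_required.
Closure: {admin_console, audit_required, break_glass, can_invite, can_publish, can_read, device_trusted, member_of_group, owner, quota_ok, restricted_mode, role_admin, role_editor, sso_linked} — 14 facts.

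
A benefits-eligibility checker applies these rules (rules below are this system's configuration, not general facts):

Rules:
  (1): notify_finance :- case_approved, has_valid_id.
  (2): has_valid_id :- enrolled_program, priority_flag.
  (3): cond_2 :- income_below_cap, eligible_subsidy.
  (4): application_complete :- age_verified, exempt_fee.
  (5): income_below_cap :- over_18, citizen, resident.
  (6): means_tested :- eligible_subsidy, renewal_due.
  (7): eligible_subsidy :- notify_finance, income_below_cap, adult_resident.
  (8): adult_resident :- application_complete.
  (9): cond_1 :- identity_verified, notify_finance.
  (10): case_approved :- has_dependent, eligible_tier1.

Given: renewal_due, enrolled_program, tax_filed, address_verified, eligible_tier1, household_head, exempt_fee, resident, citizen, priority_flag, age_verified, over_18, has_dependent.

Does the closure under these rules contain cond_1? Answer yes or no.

[1] (2) [has_valid_id :- enrolled_program, priority_flag.]; (4) [application_complete :- age_verified, exempt_fee.]; (5) [income_below_cap :- over_18, citizen, resident.]; (10) [case_approved :- has_dependent, eligible_tier1.]. ⇒ new: has_valid_id, application_complete, income_below_cap, case_approved.
[2] (1) [notify_finance :- case_approved, has_valid_id.]; (8) [adult_resident :- application_complete.]. ⇒ new: notify_finance, adult_resident.
[3] (7) [eligible_subsidy :- notify_finance, income_below_cap, adult_resident.]. ⇒ new: eligible_subsidy.
[4] (3) [cond_2 :- income_below_cap, eligible_subsidy.]; (6) [means_tested :- eligible_subsidy, renewal_due.]. ⇒ new: cond_2, means_tested.
Fixed point reached. cond_1 is concluded only by (9); (9) needs identity_verified (never derived).

no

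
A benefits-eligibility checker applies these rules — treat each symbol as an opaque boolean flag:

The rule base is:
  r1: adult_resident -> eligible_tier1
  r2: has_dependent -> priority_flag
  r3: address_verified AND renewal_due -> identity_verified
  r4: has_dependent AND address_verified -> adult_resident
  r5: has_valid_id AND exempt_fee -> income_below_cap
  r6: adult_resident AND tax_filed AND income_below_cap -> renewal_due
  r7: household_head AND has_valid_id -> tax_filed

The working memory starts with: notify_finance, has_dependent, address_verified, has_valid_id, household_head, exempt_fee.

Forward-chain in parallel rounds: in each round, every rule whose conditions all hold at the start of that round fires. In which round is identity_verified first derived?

3

Round 1 fires r2, r4, r5, r7, giving priority_flag, adult_resident, income_below_cap, tax_filed.
Round 2 fires r1, r6, giving eligible_tier1, renewal_due.
Round 3 fires r3, giving identity_verified.
identity_verified first appears in round 3.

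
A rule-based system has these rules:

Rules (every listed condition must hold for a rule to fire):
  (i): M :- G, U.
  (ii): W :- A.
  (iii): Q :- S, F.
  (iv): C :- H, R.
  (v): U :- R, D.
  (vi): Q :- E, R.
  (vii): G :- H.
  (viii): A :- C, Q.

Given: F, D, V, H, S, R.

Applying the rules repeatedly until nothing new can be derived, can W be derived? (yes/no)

yes

Round 1 fires (iii), (iv), (v), (vii), giving Q, C, U, G.
Round 2 fires (i), (viii), giving M, A.
Round 3 fires (ii), giving W.
W appears in round 3, so it is derivable.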